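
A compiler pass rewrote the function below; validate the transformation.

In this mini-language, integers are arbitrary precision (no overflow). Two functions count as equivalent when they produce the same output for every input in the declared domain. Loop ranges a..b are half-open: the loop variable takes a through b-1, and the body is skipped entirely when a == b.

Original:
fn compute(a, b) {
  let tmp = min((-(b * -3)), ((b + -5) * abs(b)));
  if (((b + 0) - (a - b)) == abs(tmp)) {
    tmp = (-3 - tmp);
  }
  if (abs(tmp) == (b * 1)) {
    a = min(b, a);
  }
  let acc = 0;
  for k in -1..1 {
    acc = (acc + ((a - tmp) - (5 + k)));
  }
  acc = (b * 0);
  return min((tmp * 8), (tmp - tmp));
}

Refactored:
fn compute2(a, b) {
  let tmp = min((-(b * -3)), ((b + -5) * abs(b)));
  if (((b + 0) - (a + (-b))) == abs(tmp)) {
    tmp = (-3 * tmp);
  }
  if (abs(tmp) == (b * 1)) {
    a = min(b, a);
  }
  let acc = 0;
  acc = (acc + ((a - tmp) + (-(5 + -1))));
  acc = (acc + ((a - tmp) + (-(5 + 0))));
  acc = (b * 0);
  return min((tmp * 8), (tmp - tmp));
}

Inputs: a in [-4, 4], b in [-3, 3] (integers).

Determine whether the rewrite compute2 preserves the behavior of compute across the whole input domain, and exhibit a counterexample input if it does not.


Evaluate both at a=0, b=0.
compute: tmp becomes 0; next (((b + 0) - (a - b)) == abs(tmp)) evaluates to true; next tmp becomes -3; next (abs(tmp) == (b * 1)) evaluates to false; next acc becomes 0; next at k=-1:; next acc becomes -1; next at k=0:; next acc becomes -3; next acc becomes 0; next final value -24
compute2: tmp becomes 0; next (((b + 0) - (a + (-b))) == abs(tmp)) evaluates to true; next tmp becomes 0; next (abs(tmp) == (b * 1)) evaluates to true; next a becomes 0; next acc becomes 0; next acc becomes -4; next acc becomes -9; next acc becomes 0; next final value 0
-24 != 0, so the rewrite changes behavior.
verdict: not equivalent; witness: a=0, b=0


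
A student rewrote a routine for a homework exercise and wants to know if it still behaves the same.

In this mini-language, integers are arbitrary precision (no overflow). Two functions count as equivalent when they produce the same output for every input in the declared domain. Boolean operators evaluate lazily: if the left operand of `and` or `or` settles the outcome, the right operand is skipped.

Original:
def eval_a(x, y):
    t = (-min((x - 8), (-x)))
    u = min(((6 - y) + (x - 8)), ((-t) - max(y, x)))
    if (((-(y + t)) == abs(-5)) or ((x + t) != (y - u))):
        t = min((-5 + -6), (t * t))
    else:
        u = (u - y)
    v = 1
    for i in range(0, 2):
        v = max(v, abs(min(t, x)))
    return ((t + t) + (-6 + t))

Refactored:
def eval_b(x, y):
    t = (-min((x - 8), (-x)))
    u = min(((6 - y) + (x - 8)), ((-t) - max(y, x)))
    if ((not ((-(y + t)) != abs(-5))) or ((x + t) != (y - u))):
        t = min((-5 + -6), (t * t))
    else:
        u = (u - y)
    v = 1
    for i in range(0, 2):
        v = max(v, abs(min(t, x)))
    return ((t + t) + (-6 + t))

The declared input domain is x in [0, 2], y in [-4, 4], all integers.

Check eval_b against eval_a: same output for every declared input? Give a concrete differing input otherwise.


This is a faithful refactor — comparison usage differs; and boolean connective usage differs, but the computed results match everywhere.
Tracing x=0, y=3: eval_a: t := 8 | u := -11 | (((-(y + t)) == abs(-5)) or ((x + t) != (y - u))): true | t := -11 | v := 1 | iter i=0: | v := 11 | iter i=1: | v := 11 | result -39 | eval_b: t := 8 | u := -11 | ((not ((-(y + t)) != abs(-5))) or ((x + t) != (y - u))): true | t := -11 | v := 1 | iter i=0: | v := 11 | iter i=1: | v := 11 | result -39 — matching result -39.
An exhaustive pass over the 27 declared inputs shows identical outputs.
verdict: equivalent


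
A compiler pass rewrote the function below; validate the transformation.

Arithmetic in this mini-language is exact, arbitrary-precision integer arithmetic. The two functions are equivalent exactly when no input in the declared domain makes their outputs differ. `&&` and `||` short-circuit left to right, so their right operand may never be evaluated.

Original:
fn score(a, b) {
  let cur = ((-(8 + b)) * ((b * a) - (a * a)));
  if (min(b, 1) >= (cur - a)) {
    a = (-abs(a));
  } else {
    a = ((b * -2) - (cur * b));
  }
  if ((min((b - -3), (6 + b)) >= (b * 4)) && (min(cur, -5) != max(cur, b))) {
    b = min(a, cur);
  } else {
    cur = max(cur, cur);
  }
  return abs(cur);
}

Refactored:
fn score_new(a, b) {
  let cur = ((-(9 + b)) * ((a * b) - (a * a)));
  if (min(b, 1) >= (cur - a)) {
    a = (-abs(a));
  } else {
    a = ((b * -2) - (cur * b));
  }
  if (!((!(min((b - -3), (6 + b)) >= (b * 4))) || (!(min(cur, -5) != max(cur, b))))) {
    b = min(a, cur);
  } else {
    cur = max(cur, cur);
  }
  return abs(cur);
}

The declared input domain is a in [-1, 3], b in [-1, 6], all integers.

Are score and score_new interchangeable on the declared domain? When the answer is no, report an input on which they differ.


On input a=-1, b=0, score returns 8 while score_new returns 9.
verdict: not equivalent; witness: a=-1, b=0


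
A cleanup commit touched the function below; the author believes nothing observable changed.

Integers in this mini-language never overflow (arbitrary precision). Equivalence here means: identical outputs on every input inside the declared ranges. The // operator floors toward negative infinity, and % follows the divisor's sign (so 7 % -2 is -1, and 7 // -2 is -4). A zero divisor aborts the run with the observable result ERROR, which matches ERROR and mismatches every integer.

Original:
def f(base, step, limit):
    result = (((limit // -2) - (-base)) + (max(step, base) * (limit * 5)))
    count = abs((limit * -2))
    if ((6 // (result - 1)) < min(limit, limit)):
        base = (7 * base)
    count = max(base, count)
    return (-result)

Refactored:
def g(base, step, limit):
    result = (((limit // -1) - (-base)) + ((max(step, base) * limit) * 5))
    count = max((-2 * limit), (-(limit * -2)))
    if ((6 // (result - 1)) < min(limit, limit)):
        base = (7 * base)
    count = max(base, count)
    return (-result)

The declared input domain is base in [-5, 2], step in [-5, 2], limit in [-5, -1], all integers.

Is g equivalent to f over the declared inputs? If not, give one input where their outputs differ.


Input base=-5, step=-5, limit=-5: -122 from f versus -125 from g.
verdict: not equivalent; witness: base=-5, step=-5, limit=-5


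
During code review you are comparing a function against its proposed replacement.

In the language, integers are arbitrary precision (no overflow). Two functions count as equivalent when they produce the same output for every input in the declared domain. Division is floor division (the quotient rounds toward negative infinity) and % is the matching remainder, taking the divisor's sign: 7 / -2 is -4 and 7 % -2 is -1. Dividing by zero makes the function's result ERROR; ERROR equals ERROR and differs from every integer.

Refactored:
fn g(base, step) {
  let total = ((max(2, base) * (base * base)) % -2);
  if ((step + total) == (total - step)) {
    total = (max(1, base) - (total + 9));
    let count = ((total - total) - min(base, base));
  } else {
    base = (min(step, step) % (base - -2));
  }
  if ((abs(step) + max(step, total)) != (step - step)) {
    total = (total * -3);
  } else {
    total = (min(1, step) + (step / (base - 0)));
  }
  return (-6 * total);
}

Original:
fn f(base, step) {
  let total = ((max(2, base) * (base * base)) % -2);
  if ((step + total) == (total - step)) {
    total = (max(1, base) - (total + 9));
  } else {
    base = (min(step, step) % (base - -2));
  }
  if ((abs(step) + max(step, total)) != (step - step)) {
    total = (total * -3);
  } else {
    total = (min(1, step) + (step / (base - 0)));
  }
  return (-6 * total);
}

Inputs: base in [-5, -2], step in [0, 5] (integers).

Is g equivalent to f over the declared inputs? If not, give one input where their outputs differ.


The two are interchangeable: local variable names differ, plus arithmetic usage differs, plus statement counts differ, plus min/max/abs usage differs, and every declared input agrees.
One worked example (base=-2, step=4) — f: total = 0; ((step + total) == (total - step)) -> false; division by zero -> ERROR; g: total = 0; ((step + total) == (total - step)) -> false; division by zero -> ERROR; agreement on ERROR.
Checked all 24 inputs in the declared domain: the outputs agree on every one.
verdict: equivalent


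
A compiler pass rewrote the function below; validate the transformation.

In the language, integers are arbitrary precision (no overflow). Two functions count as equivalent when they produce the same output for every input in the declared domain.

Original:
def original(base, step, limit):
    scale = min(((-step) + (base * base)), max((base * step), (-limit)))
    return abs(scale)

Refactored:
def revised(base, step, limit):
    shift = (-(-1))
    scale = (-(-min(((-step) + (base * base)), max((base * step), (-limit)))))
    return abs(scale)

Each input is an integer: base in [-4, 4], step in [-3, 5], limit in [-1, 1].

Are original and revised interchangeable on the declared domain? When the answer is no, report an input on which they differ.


Among the additions is an assignment to `shift` whose value nothing reads, and its value is discarded.
Spot check at base=0, step=5, limit=0 — original: scale := -5 | result 5. revised: shift := 1 | scale := -5 | result 5. Both give 5.
Checked all 243 inputs in the declared domain: the outputs agree on every one.
verdict: equivalent


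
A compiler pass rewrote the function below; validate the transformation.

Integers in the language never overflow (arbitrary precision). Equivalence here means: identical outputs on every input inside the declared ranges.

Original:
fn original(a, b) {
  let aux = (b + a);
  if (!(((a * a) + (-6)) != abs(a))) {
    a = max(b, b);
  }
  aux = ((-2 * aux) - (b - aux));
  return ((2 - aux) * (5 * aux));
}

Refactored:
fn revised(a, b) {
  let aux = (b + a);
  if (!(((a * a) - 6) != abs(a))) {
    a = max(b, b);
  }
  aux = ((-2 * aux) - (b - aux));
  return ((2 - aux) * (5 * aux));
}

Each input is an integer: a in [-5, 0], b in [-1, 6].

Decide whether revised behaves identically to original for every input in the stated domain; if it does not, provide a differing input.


Side by side, the visible changes include: arithmetic usage differs.
Spot check at a=-1, b=4 — original: aux becomes 3; next (!(((a * a) + (-6)) != abs(a))) evaluates to false; next aux becomes -7; next final value -315. revised: aux becomes 3; next (!(((a * a) - 6) != abs(a))) evaluates to false; next aux becomes -7; next final value -315. Both give -315.
An exhaustive pass over the 48 declared inputs shows identical outputs.
verdict: equivalent


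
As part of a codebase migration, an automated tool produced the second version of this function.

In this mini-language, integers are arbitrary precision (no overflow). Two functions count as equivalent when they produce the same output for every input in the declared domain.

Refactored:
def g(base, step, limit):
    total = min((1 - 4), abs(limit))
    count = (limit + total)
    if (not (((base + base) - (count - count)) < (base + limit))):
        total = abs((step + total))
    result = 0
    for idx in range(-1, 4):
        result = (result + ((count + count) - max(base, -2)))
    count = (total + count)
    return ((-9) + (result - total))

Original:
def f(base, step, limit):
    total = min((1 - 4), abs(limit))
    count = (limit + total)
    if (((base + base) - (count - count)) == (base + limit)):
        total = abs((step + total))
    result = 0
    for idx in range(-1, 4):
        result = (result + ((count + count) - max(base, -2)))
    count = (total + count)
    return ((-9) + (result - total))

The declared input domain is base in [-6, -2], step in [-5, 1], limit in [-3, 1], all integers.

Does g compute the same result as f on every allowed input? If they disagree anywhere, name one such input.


Take base=-2, step=-5, limit=-3.
f: total becomes -3; next count becomes -6; next (((base + base) - (count - count)) == (base + limit)) evaluates to false; next result becomes 0; next at idx=-1:; next result becomes -10; next at idx=0:; next result becomes -20; next at idx=1:; next result becomes -30; next at idx=2:; next result becomes -40; next at idx=3:; next result becomes -50; next count becomes -9; next final value -56
g: total becomes -3; next count becomes -6; next (not (((base + base) - (count - count)) < (base + limit))) evaluates to true; next total becomes 8; next result becomes 0; next at idx=-1:; next result becomes -10; next at idx=0:; next result becomes -20; next at idx=1:; next result becomes -30; next at idx=2:; next result becomes -40; next at idx=3:; next result becomes -50; next count becomes 2; next final value -67
-56 against -67: the behavior changed.
verdict: not equivalent; witness: base=-2, step=-5, limit=-3


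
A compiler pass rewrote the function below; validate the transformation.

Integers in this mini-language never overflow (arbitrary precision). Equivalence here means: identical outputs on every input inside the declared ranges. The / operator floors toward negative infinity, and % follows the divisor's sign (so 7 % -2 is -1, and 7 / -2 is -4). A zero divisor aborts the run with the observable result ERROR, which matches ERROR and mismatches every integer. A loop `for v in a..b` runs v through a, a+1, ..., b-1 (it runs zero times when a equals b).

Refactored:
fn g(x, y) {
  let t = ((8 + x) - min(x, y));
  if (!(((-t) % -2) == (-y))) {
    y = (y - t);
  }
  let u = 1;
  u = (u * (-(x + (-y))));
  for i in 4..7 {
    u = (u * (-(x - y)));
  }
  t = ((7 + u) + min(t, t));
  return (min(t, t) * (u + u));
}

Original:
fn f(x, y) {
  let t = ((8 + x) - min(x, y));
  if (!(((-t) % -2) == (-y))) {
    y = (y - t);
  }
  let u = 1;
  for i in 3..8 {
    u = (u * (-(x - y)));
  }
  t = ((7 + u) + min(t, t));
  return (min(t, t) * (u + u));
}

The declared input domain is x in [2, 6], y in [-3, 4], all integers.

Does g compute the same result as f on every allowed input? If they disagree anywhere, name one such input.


At x=2, y=-3: f gives 7140858870528, g gives 22044120192.
verdict: not equivalent; witness: x=2, y=-3


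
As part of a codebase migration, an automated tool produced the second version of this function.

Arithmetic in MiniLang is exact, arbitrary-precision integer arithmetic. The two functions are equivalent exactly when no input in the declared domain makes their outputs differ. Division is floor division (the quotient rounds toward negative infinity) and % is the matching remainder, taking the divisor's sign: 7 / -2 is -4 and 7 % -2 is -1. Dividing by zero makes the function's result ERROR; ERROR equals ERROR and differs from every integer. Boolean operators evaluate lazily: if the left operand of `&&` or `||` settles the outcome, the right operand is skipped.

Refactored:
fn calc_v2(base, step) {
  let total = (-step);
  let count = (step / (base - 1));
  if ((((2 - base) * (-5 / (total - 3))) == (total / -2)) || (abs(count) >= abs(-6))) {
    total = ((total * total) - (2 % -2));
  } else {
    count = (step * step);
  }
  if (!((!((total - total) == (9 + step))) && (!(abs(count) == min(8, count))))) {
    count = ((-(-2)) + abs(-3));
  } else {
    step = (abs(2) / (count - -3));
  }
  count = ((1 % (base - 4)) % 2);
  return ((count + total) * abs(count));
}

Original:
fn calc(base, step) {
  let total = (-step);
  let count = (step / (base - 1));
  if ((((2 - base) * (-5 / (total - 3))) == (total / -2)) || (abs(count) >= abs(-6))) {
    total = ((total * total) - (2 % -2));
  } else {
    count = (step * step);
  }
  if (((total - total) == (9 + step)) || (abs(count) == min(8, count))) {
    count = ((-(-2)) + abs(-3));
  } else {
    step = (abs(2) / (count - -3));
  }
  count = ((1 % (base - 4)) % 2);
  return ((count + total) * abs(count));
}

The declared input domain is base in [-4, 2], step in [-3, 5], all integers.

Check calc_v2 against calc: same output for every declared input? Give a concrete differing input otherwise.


Equivalent — the differences include boolean connective usage differs, yet no declared input distinguishes the two.
Tracing base=-3, step=2: calc: total becomes -2; next count becomes -1; next ((((2 - base) * (-5 / (total - 3))) == (total / -2)) || (abs(count) >= abs(-6))) evaluates to false; next count becomes 4; next (((total - total) == (9 + step)) || (abs(count) == min(8, count))) evaluates to true; next count becomes 5; next count becomes 0; next final value 0 | calc_v2: total becomes -2; next count becomes -1; next ((((2 - base) * (-5 / (total - 3))) == (total / -2)) || (abs(count) >= abs(-6))) evaluates to false; next count becomes 4; next (!((!((total - total) == (9 + step))) && (!(abs(count) == min(8, count))))) evaluates to true; next count becomes 5; next count becomes 0; next final value 0 — matching result 0.
An exhaustive pass over the 63 declared inputs shows identical outputs.
verdict: equivalent


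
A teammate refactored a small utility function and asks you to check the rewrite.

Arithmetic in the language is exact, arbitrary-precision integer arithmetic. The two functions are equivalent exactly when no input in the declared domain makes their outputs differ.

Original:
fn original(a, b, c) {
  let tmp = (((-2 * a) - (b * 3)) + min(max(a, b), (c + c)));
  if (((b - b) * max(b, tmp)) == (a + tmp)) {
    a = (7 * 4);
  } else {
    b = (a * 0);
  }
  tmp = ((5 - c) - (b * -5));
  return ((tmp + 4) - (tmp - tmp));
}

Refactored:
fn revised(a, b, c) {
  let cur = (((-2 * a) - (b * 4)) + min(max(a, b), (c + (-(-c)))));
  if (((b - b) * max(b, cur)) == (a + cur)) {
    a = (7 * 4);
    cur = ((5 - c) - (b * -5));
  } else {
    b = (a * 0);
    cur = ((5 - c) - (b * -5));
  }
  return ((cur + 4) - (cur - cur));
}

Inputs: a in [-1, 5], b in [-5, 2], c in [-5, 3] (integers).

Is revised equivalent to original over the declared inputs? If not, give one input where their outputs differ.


There is a counterexample at a=-1, b=-3, c=-5: -1 on one side, 14 on the other.
original: tmp=1, then (((b - b) * max(b, tmp)) == (a + tmp)) is true, then a=28, then tmp=-5, then returns -1
revised: cur=4, then (((b - b) * max(b, cur)) == (a + cur)) is false, then b=0, then cur=10, then returns 14
verdict: not equivalent; witness: a=-1, b=-3, c=-5


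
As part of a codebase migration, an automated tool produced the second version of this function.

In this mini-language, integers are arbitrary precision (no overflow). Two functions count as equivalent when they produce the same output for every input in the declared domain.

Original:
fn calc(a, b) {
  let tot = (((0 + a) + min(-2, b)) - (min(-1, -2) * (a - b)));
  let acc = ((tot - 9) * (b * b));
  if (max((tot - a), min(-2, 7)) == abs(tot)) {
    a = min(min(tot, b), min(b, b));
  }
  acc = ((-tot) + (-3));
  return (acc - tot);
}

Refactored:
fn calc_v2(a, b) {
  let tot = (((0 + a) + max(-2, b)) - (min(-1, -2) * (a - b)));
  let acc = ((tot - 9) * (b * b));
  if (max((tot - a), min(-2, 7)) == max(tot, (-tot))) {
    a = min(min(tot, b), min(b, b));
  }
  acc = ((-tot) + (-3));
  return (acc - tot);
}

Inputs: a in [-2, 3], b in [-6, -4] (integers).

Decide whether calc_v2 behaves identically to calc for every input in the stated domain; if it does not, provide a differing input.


On input a=-2, b=-6, calc returns -3 while calc_v2 returns -11.
verdict: not equivalent; witness: a=-2, b=-6


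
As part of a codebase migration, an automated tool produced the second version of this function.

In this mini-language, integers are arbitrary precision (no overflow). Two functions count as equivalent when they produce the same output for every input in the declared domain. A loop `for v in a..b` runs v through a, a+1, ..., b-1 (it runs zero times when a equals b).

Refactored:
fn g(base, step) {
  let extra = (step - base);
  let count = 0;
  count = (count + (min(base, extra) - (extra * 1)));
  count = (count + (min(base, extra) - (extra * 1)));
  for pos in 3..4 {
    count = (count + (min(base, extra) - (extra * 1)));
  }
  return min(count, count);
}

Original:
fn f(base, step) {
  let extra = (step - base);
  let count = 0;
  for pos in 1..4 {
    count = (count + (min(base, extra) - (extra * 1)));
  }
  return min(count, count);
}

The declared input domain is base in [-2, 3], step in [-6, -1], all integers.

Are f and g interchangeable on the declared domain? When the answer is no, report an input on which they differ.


Comparing the listings, the differences include: loop structure differs, and statement counts differ, and min/max/abs usage differs, and constant usage differs, and arithmetic usage differs.
Tracing base=0, step=-3: f: extra becomes -3; next count becomes 0; next at pos=1:; next count becomes 0; next at pos=2:; next count becomes 0; next at pos=3:; next count becomes 0; next final value 0 | g: extra becomes -3; next count becomes 0; next count becomes 0; next count becomes 0; next at pos=3:; next count becomes 0; next final value 0 — matching result 0.
Sweeping the whole domain (36 inputs) finds no disagreement.
verdict: equivalent


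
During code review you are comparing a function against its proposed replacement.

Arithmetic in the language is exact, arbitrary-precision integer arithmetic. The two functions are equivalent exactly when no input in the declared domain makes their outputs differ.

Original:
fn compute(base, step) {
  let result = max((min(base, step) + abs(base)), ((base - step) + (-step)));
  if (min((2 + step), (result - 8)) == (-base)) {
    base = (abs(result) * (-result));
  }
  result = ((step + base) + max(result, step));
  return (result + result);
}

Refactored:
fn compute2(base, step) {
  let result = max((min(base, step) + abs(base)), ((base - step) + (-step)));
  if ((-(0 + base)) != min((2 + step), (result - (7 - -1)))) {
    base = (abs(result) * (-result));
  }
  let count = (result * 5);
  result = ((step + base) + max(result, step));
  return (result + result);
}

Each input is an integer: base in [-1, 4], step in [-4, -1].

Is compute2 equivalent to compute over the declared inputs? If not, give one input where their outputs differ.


Evaluate both at base=-1, step=-4.
compute: result := 7 | (min((2 + step), (result - 8)) == (-base)): false | result := 2 | result 4
compute2: result := 7 | ((-(0 + base)) != min((2 + step), (result - (7 - -1)))): true | base := -49 | count := 35 | result := -46 | result -92
4 vs -92 — the two versions disagree here.
verdict: not equivalent; witness: base=-1, step=-4


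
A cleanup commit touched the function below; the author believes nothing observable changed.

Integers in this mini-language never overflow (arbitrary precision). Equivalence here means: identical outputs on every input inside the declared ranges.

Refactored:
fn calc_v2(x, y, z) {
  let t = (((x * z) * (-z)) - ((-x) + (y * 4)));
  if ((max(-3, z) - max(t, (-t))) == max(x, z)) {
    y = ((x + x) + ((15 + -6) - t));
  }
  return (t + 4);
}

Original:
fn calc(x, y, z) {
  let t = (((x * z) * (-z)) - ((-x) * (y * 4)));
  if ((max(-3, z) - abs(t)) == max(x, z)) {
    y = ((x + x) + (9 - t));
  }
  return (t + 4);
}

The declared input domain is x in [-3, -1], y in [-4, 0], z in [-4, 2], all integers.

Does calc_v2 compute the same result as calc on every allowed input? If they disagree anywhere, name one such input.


Take x=-3, y=-4, z=-4.
calc: t := 96 | ((max(-3, z) - abs(t)) == max(x, z)): false | result 100
calc_v2: t := 61 | ((max(-3, z) - max(t, (-t))) == max(x, z)): false | result 65
100 vs 65 — the two versions disagree here.
verdict: not equivalent; witness: x=-3, y=-4, z=-4


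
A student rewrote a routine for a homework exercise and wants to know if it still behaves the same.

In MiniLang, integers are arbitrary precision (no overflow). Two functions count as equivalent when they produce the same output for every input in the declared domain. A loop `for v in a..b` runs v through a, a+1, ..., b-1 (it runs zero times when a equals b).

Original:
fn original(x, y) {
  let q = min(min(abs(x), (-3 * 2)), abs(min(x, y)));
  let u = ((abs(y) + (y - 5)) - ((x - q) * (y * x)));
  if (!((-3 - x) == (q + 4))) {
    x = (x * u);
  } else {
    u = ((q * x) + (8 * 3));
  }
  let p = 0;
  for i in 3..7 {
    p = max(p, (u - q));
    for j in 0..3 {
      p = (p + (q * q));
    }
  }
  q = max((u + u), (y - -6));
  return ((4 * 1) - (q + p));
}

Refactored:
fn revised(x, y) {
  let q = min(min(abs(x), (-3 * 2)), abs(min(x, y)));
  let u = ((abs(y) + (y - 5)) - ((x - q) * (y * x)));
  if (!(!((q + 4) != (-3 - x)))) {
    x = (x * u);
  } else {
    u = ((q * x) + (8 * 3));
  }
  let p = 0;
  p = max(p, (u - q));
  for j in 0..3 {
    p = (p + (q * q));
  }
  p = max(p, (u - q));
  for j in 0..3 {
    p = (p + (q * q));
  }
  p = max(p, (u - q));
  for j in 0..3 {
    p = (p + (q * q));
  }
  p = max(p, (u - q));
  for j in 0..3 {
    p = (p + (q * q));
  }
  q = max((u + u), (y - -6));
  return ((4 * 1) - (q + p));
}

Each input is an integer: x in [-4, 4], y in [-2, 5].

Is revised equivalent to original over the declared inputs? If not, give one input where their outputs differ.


Reading the diff, among the changes: arithmetic usage differs, plus local variable names differ, plus boolean connective usage differs, plus comparison usage differs, plus min/max/abs usage differs, plus loop structure differs, plus statement counts differ.
As a probe, take x=2, y=2: original runs q becomes -6; next u becomes -33; next (!((-3 - x) == (q + 4))) evaluates to true; next x becomes -66; next p becomes 0; next at i=3:; next p becomes 0; next at j=0:; next p becomes 36; next at j=1:; next p becomes 72; next at j=2:; next p becomes 108; next at i=4:; next p becomes 108; next at j=0:; next p becomes 144; next at j=1:; next p becomes 180; next at j=2:; next p becomes 216; next at i=5:; next p becomes 216; next at j=0:; next p becomes 252; next at j=1:; next p becomes 288; next at j=2:; next p becomes 324; next at i=6:; next p becomes 324; next at j=0:; next p becomes 360; next at j=1:; next p becomes 396; next at j=2:; next p becomes 432; next q becomes 8; next final value -436; revised runs q becomes -6; next u becomes -33; next (!(!((q + 4) != (-3 - x)))) evaluates to true; next x becomes -66; next p becomes 0; next p becomes 0; next at j=0:; next p becomes 36; next at j=1:; next p becomes 72; next at j=2:; next p becomes 108; next p becomes 108; next at j=0:; next p becomes 144; next at j=1:; next p becomes 180; next at j=2:; next p becomes 216; next p becomes 216; next at j=0:; next p becomes 252; next at j=1:; next p becomes 288; next at j=2:; next p becomes 324; next p becomes 324; next at j=0:; next p becomes 360; next at j=1:; next p becomes 396; next at j=2:; next p becomes 432; next q becomes 8; next final value -436; both end at -436.
Checked all 72 inputs in the declared domain: the outputs agree on every one.
verdict: equivalent


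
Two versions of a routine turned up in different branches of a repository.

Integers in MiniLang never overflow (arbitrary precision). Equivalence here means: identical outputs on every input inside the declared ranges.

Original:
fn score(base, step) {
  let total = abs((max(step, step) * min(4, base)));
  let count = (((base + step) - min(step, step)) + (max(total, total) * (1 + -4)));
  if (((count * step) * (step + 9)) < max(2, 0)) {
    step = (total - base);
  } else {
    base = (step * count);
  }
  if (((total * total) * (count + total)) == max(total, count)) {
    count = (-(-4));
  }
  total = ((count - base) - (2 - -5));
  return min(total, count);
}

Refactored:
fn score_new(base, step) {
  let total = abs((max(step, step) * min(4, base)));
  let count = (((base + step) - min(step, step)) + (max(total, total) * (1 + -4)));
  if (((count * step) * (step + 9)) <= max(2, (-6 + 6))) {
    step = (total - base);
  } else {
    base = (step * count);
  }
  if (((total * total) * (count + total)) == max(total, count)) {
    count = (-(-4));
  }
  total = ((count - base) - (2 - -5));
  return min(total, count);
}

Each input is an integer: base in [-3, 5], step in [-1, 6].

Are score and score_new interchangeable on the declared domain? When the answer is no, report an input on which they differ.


The suspicious-looking change has no observable effect anywhere in the declared ranges.
Tracing base=2, step=6: score: total = 12; count = -34; (((count * step) * (step + 9)) < max(2, 0)) -> true; step = 10; (((total * total) * (count + total)) == max(total, count)) -> false; total = -43; return -43 | score_new: total = 12; count = -34; (((count * step) * (step + 9)) <= max(2, (-6 + 6))) -> true; step = 10; (((total * total) * (count + total)) == max(total, count)) -> false; total = -43; return -43 — matching result -43.
An exhaustive pass over the 72 declared inputs shows identical outputs.
verdict: equivalent


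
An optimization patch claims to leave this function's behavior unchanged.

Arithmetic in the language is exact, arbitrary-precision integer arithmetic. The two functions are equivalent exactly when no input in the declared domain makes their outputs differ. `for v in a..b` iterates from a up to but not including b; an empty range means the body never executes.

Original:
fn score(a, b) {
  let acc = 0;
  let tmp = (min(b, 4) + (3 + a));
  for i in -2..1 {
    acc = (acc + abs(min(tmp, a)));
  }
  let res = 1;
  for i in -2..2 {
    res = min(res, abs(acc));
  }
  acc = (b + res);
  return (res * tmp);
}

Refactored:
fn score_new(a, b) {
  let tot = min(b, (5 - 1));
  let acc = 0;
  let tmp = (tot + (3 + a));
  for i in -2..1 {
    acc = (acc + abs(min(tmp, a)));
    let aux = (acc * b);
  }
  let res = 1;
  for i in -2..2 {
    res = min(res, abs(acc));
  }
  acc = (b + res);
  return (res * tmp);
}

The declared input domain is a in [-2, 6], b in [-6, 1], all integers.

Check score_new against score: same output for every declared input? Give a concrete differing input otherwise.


Differences: statement counts differ; arithmetic usage differs; constant usage differs; local variable names differ — yet all 72 inputs agree.
verdict: equivalent


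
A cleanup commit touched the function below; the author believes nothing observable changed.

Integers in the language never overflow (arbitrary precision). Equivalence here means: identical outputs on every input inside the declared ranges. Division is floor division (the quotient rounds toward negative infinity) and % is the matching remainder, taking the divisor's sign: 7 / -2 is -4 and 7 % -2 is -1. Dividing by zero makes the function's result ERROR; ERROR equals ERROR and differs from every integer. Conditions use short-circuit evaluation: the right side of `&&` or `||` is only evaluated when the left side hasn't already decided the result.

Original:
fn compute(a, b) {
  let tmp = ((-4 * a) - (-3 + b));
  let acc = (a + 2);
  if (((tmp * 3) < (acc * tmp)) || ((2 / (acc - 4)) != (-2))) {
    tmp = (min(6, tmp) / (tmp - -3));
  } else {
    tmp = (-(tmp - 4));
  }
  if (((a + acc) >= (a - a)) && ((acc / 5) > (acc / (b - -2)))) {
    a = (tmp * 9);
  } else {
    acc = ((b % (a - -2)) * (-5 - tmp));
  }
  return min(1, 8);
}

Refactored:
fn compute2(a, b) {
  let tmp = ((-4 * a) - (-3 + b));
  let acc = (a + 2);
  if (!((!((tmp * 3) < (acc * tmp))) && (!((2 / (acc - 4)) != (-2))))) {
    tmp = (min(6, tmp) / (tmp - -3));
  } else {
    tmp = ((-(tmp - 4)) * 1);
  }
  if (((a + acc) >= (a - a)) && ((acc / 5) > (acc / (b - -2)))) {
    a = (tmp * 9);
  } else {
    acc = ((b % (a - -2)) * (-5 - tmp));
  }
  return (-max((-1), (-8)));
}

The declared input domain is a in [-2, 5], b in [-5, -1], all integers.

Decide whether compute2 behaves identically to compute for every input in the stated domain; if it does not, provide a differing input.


This is a faithful refactor — min/max/abs usage differs; and constant usage differs; and arithmetic usage differs; and boolean connective usage differs, but the computed results match everywhere.
As a probe, take a=3, b=-5: compute runs tmp = -4; acc = 5; (((tmp * 3) < (acc * tmp)) || ((2 / (acc - 4)) != (-2))) -> true; tmp = 4; (((a + acc) >= (a - a)) && ((acc / 5) > (acc / (b - -2)))) -> true; a = 36; return 1; compute2 runs tmp = -4; acc = 5; (!((!((tmp * 3) < (acc * tmp))) && (!((2 / (acc - 4)) != (-2))))) -> true; tmp = 4; (((a + acc) >= (a - a)) && ((acc / 5) > (acc / (b - -2)))) -> true; a = 36; return 1; both end at 1.
Sweeping the whole domain (40 inputs) finds no disagreement.
verdict: equivalent


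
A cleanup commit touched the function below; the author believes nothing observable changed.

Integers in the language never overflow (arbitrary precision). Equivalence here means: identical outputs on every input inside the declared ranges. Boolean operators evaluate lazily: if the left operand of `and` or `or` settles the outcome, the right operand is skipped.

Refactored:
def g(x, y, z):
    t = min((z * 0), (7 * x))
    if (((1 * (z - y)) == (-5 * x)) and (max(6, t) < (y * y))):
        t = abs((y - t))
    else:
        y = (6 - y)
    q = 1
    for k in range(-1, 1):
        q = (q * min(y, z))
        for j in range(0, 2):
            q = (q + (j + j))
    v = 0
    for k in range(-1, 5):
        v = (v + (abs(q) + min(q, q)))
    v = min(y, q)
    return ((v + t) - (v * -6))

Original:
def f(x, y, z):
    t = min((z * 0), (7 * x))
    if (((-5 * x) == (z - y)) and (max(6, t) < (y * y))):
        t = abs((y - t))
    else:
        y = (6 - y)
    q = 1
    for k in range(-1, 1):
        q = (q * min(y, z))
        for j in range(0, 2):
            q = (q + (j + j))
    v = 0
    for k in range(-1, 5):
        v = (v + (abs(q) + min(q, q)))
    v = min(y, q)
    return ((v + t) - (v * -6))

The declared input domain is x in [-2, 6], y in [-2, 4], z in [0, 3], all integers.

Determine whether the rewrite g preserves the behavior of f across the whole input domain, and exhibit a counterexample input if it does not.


Side by side, the visible changes include: constant usage differs, and arithmetic usage differs.
Tracing x=6, y=-2, z=0: f: t = 0; (((-5 * x) == (z - y)) and (max(6, t) < (y * y))) -> false; y = 8; q = 1; [k=-1]; q = 0; [j=0]; q = 0; [j=1]; q = 2; [k=0]; q = 0; [j=0]; q = 0; [j=1]; q = 2; v = 0; [k=-1]; v = 4; [k=0]; v = 8; [k=1]; v = 12; [k=2]; v = 16; [k=3]; v = 20; [k=4]; v = 24; v = 2; return 14 | g: t = 0; (((1 * (z - y)) == (-5 * x)) and (max(6, t) < (y * y))) -> false; y = 8; q = 1; [k=-1]; q = 0; [j=0]; q = 0; [j=1]; q = 2; [k=0]; q = 0; [j=0]; q = 0; [j=1]; q = 2; v = 0; [k=-1]; v = 4; [k=0]; v = 8; [k=1]; v = 12; [k=2]; v = 16; [k=3]; v = 20; [k=4]; v = 24; v = 2; return 14 — matching result 14.
An exhaustive pass over the 252 declared inputs shows identical outputs.
verdict: equivalent


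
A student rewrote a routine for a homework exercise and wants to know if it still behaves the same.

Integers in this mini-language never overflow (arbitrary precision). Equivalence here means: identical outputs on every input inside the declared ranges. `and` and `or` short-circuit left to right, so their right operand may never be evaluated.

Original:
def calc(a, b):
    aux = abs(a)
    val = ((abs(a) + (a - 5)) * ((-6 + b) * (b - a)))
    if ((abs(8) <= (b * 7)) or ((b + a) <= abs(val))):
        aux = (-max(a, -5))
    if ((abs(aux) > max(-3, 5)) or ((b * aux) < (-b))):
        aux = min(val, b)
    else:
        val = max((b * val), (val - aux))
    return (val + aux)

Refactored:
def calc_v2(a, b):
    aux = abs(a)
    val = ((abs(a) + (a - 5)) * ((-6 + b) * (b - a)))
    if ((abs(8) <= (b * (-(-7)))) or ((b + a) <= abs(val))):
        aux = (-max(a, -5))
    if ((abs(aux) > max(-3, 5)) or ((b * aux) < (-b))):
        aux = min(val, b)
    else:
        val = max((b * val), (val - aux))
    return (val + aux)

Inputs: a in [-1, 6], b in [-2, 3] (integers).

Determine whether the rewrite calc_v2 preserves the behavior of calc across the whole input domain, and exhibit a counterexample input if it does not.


This is a faithful refactor — same computation, different form, but the computed results match everywhere.
Tracing a=6, b=3: calc: aux becomes 6; next val becomes 63; next ((abs(8) <= (b * 7)) or ((b + a) <= abs(val))) evaluates to true; next aux becomes -6; next ((abs(aux) > max(-3, 5)) or ((b * aux) < (-b))) evaluates to true; next aux becomes 3; next final value 66 | calc_v2: aux becomes 6; next val becomes 63; next ((abs(8) <= (b * (-(-7)))) or ((b + a) <= abs(val))) evaluates to true; next aux becomes -6; next ((abs(aux) > max(-3, 5)) or ((b * aux) < (-b))) evaluates to true; next aux becomes 3; next final value 66 — matching result 66.
Every one of the 48 inputs gives matching results.
verdict: equivalent


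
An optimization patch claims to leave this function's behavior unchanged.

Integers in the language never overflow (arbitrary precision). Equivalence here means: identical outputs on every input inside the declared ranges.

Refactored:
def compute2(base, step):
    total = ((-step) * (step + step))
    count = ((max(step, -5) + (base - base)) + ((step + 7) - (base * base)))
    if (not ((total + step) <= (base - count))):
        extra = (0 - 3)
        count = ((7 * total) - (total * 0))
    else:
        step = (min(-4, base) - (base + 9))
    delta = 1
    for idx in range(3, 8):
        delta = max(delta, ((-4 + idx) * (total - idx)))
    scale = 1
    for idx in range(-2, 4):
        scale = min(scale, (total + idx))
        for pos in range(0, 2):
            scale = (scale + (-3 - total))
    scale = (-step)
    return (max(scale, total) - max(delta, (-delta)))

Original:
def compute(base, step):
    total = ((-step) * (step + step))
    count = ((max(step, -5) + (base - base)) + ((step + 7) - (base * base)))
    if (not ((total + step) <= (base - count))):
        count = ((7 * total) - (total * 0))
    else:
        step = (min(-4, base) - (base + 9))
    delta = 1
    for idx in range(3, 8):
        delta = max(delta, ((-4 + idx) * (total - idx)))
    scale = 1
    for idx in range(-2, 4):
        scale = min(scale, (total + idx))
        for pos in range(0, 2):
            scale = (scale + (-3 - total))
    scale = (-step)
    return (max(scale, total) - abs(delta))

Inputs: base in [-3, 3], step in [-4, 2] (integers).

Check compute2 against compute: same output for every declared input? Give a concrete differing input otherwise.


Equivalent — the differences include min/max/abs usage differs, statement counts differ, constant usage differs, arithmetic usage differs, local variable names differ, yet no declared input distinguishes the two.
Tracing base=-1, step=2: compute: total=-8, then count=10, then (not ((total + step) <= (base - count))) is true, then count=-56, then delta=1, then (idx=3), then delta=11, then (idx=4), then delta=11, then (idx=5), then delta=11, then (idx=6), then delta=11, then (idx=7), then delta=11, then scale=1, then (idx=-2), then scale=-10, then (pos=0), then scale=-5, then (pos=1), then scale=0, then (idx=-1), then scale=-9, then (pos=0), then scale=-4, then (pos=1), then scale=1, then (idx=0), then scale=-8, then (pos=0), then scale=-3, then (pos=1), then scale=2, then (idx=1), then scale=-7, then (pos=0), then scale=-2, then (pos=1), then scale=3, then (idx=2), then scale=-6, then (pos=0), then scale=-1, then (pos=1), then scale=4, then (idx=3), then scale=-5, then (pos=0), then scale=0, then (pos=1), then scale=5, then scale=-2, then returns -13 | compute2: total=-8, then count=10, then (not ((total + step) <= (base - count))) is true, then extra=-3, then count=-56, then delta=1, then (idx=3), then delta=11, then (idx=4), then delta=11, then (idx=5), then delta=11, then (idx=6), then delta=11, then (idx=7), then delta=11, then scale=1, then (idx=-2), then scale=-10, then (pos=0), then scale=-5, then (pos=1), then scale=0, then (idx=-1), then scale=-9, then (pos=0), then scale=-4, then (pos=1), then scale=1, then (idx=0), then scale=-8, then (pos=0), then scale=-3, then (pos=1), then scale=2, then (idx=1), then scale=-7, then (pos=0), then scale=-2, then (pos=1), then scale=3, then (idx=2), then scale=-6, then (pos=0), then scale=-1, then (pos=1), then scale=4, then (idx=3), then scale=-5, then (pos=0), then scale=0, then (pos=1), then scale=5, then scale=-2, then returns -13 — matching result -13.
Sweeping the whole domain (49 inputs) finds no disagreement.
verdict: equivalent
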